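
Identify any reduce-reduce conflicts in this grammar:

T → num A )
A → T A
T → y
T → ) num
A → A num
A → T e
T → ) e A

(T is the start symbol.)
A reduce-reduce conflict occurs when an LR(0) state has two complete items [A → α .] and [B → β .] — both call for a reduction, and with no lookahead the parser cannot choose between them.

Augment with T' → T and build the canonical LR(0) collection (I0 = CLOSURE({[T' → . T]}), then GOTO on every symbol after a dot until no new states appear). It has 14 states:
  I0: { [T → . ) e A], [T → . ) num], [T → . num A )], [T → . y], [T' → . T] }  — shift
  I1: { [T → ) . e A], [T → ) . num] }  — shift
  I2: { [T' → T .] }  — accept
  I3: { [A → . A num], [A → . T A], [A → . T e], [T → . ) e A], [T → . ) num], [T → . num A )], [T → . y], [T → num . A )] }  — shift
  I4: { [T → y .] }  — reduce
  I5: { [A → A . num], [T → num A . )] }  — shift
  I6: { [A → . A num], [A → . T A], [A → . T e], [A → T . A], [A → T . e], [T → . ) e A], [T → . ) num], [T → . num A )], [T → . y] }  — shift
  I7: { [A → A . num], [A → T A .] }  — shift, reduce
  I8: { [A → T e .] }  — reduce
  I9: { [A → A num .] }  — reduce
  I10: { [T → num A ) .] }  — reduce
  I11: { [A → . A num], [A → . T A], [A → . T e], [T → ) e . A], [T → . ) e A], [T → . ) num], [T → . num A )], [T → . y] }  — shift
  I12: { [T → ) num .] }  — reduce
  I13: { [A → A . num], [T → ) e A .] }  — shift, reduce

No state contains more than one complete item.

Answer: No reduce-reduce conflicts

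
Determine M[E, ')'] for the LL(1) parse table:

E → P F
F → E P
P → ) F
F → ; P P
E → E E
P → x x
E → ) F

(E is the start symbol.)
To find M[E, ')'], we find productions for E where ')' is in the predict set (PREDICT(N → α) = (FIRST(α) \ {ε}) ∪ (FOLLOW(N) if α ⇒* ε)).

Relevant sets:
  FIRST(P) = { ')', 'x' }
  FIRST(E) = { ')', 'x' }

E → P F: PREDICT = { ')', 'x' }
  ')' is in predict set, so this production goes in M[E, ')']
E → E E: PREDICT = { ')', 'x' }
  ')' is in predict set, so this production goes in M[E, ')']
E → ) F: PREDICT = { ')' }
  ')' is in predict set, so this production goes in M[E, ')']

M[E, ')'] = E → P F, E → E E, E → ) F  (a multiply-defined cell — the grammar is not LL(1))

Answer: E → P F, E → E E, E → ) F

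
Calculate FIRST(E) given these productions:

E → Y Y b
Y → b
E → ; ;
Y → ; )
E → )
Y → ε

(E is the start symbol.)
{ ')', ';', 'b' }

To compute FIRST(E), examine every production with E on the left-hand side, reading each right-hand side left to right until a non-nullable symbol is reached.

FIRST sets of the other non-terminals involved (by the same procedure, iterated to a fixed point):
  FIRST(Y) = { ';', 'b', ε }

From E → Y Y b:
  - Y is a non-terminal: add FIRST(Y) \ {ε} = { ';', 'b' }
    Y is nullable, so continue to the next symbol
  - Y is a non-terminal: add FIRST(Y) \ {ε} = { ';', 'b' }
    Y is nullable, so continue to the next symbol
  - b is a terminal: add 'b' and stop
From E → ; ;:
  - ';' is a terminal: add ';' and stop
From E → ):
  - ')' is a terminal: add ')' and stop

Collecting: FIRST(E) = { ')', ';', 'b' }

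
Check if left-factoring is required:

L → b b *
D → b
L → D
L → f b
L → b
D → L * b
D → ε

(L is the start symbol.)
Yes, L has productions with common prefix 'b'

Left-factoring is needed when two productions for the same non-terminal
share a common prefix on the right-hand side.

Productions for L:
  L → b b *
  L → D
  L → f b
  L → b
Productions for D:
  D → b
  D → L * b
  D → ε

Found common prefix 'b' in productions for L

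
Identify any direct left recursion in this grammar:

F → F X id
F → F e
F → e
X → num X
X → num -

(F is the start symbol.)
Yes, F is left-recursive

F → F X id: LEFT RECURSIVE (starts with F)
F → F e: LEFT RECURSIVE (starts with F)
F → e: starts with e
X → num X: starts with num
X → num -: starts with num

The grammar has direct left recursion on: F.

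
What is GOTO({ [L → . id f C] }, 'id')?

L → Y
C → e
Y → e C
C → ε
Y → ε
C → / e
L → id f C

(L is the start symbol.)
{ [L → id . f C] }

GOTO(I, 'id') = CLOSURE({ [A → αX.β] : [A → α.Xβ] ∈ I, X = 'id' })

Items with dot before 'id', with the dot advanced:
  [L → . id f C] → [L → id . f C]
Closure adds nothing (no advanced item has the dot before a non-terminal).

GOTO = { [L → id . f C] }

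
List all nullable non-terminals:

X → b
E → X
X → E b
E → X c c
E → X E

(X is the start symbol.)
None

A non-terminal is nullable if it can derive ε (the empty string): either it has an ε-production, or it has a production whose right-hand side consists entirely of nullable non-terminals.

There are no ε-productions, so no non-terminal can derive ε.
No non-terminals are nullable.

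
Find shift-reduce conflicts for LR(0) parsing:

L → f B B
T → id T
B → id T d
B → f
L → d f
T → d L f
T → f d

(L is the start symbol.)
No shift-reduce conflicts

A shift-reduce conflict occurs when an LR(0) state has both:
  - a complete (reduce) item [A → α .] (dot at the end), and
  - a shift item [B → β . c γ] (dot before a terminal).

Augment with L' → L and build the canonical LR(0) collection (I0 = CLOSURE({[L' → . L]}), then GOTO on every symbol after a dot until no new states appear). It has 18 states:
  I0: { [L → . d f], [L → . f B B], [L' → . L] }  — shift
  I1: { [L' → L .] }  — accept
  I2: { [L → d . f] }  — shift
  I3: { [B → . f], [B → . id T d], [L → f . B B] }  — shift
  I4: { [B → . f], [B → . id T d], [L → f B . B] }  — shift
  I5: { [B → f .] }  — reduce
  I6: { [B → id . T d], [T → . d L f], [T → . f d], [T → . id T] }  — shift
  I7: { [B → id T . d] }  — shift
  I8: { [L → . d f], [L → . f B B], [T → d . L f] }  — shift
  I9: { [T → f . d] }  — shift
  I10: { [T → . d L f], [T → . f d], [T → . id T], [T → id . T] }  — shift
  I11: { [T → id T .] }  — reduce
  I12: { [T → f d .] }  — reduce
  I13: { [T → d L . f] }  — shift
  I14: { [T → d L f .] }  — reduce
  I15: { [B → id T d .] }  — reduce
  I16: { [L → f B B .] }  — reduce
  I17: { [L → d f .] }  — reduce

No state contains both a complete item and a shift item.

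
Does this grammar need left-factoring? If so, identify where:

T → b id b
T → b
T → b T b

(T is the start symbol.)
Left-factoring is needed when two productions for the same non-terminal
share a common prefix on the right-hand side.

Productions for T:
  T → b id b
  T → b
  T → b T b

Found common prefix 'b' in productions for T

Answer: Yes, T has productions with common prefix 'b'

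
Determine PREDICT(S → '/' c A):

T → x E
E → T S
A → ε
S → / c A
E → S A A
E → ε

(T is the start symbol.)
{ '/' }

PREDICT(S → '/' c A) = (FIRST(RHS) \ {ε}) ∪ (FOLLOW(S) if ε ∈ FIRST(RHS), i.e. RHS ⇒* ε)
FIRST('/' c A) = { '/' }
ε ∉ FIRST('/' c A), so FOLLOW(S) is not added.
PREDICT(S → '/' c A) = { '/' }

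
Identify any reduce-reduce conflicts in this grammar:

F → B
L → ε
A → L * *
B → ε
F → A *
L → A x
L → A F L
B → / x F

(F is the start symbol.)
A reduce-reduce conflict occurs when an LR(0) state has two complete items [A → α .] and [B → β .] — both call for a reduction, and with no lookahead the parser cannot choose between them.

Augment with F' → F and build the canonical LR(0) collection (I0 = CLOSURE({[F' → . F]}), then GOTO on every symbol after a dot until no new states appear). It has 15 states:
  I0: { [A → . L * *], [B → . / x F], [B → .], [F → . A *], [F → . B], [F' → . F], [L → . A F L], [L → . A x], [L → .] }  — shift, 2 reduces
  I1: { [B → / . x F] }  — shift
  I2: { [A → . L * *], [B → . / x F], [B → .], [F → . A *], [F → . B], [F → A . *], [L → . A F L], [L → . A x], [L → .], [L → A . F L], [L → A . x] }  — shift, 2 reduces
  I3: { [F → B .] }  — reduce
  I4: { [F' → F .] }  — accept
  I5: { [A → L . * *] }  — shift
  I6: { [A → L * . *] }  — shift
  I7: { [A → L * * .] }  — reduce
  I8: { [F → A * .] }  — reduce
  I9: { [A → . L * *], [L → . A F L], [L → . A x], [L → .], [L → A F . L] }  — reduce
  I10: { [L → A x .] }  — reduce
  I11: { [A → . L * *], [B → . / x F], [B → .], [F → . A *], [F → . B], [L → . A F L], [L → . A x], [L → .], [L → A . F L], [L → A . x] }  — shift, 2 reduces
  I12: { [A → L . * *], [L → A F L .] }  — shift, reduce
  I13: { [A → . L * *], [B → . / x F], [B → .], [B → / x . F], [F → . A *], [F → . B], [L → . A F L], [L → . A x], [L → .] }  — shift, 2 reduces
  I14: { [B → / x F .] }  — reduce

I0 contains complete items [B → .], [L → .] — reduce-reduce conflict.
I2 contains complete items [B → .], [L → .] — reduce-reduce conflict.
I11 contains complete items [B → .], [L → .] — reduce-reduce conflict.
I13 contains complete items [B → .], [L → .] — reduce-reduce conflict.

Answer: Yes — I0: [B → .] vs [L → .]; I2: [B → .] vs [L → .]; I11: [B → .] vs [L → .]; I13: [B → .] vs [L → .]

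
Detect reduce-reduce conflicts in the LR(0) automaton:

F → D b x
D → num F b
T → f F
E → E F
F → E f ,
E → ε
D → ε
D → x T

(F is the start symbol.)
A reduce-reduce conflict occurs when an LR(0) state has two complete items [A → α .] and [B → β .] — both call for a reduction, and with no lookahead the parser cannot choose between them.

Augment with F' → F and build the canonical LR(0) collection (I0 = CLOSURE({[F' → . F]}), then GOTO on every symbol after a dot until no new states appear). It has 16 states:
  I0: { [D → . num F b], [D → . x T], [D → .], [E → . E F], [E → .], [F → . D b x], [F → . E f ,], [F' → . F] }  — shift, 2 reduces
  I1: { [F → D . b x] }  — shift
  I2: { [D → . num F b], [D → . x T], [D → .], [E → . E F], [E → .], [E → E . F], [F → . D b x], [F → . E f ,], [F → E . f ,] }  — shift, 2 reduces
  I3: { [F' → F .] }  — accept
  I4: { [D → . num F b], [D → . x T], [D → .], [D → num . F b], [E → . E F], [E → .], [F → . D b x], [F → . E f ,] }  — shift, 2 reduces
  I5: { [D → x . T], [T → . f F] }  — shift
  I6: { [D → x T .] }  — reduce
  I7: { [D → . num F b], [D → . x T], [D → .], [E → . E F], [E → .], [F → . D b x], [F → . E f ,], [T → f . F] }  — shift, 2 reduces
  I8: { [T → f F .] }  — reduce
  I9: { [D → num F . b] }  — shift
  I10: { [D → num F b .] }  — reduce
  I11: { [E → E F .] }  — reduce
  I12: { [F → E f . ,] }  — shift
  I13: { [F → E f , .] }  — reduce
  I14: { [F → D b . x] }  — shift
  I15: { [F → D b x .] }  — reduce

I0 contains complete items [D → .], [E → .] — reduce-reduce conflict.
I2 contains complete items [D → .], [E → .] — reduce-reduce conflict.
I4 contains complete items [D → .], [E → .] — reduce-reduce conflict.
I7 contains complete items [D → .], [E → .] — reduce-reduce conflict.

Answer: Yes — I0: [D → .] vs [E → .]; I2: [D → .] vs [E → .]; I4: [D → .] vs [E → .]; I7: [D → .] vs [E → .]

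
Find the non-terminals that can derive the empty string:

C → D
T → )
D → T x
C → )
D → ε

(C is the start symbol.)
{ 'C', 'D' }

A non-terminal is nullable if it can derive ε (the empty string): either it has an ε-production, or it has a production whose right-hand side consists entirely of nullable non-terminals.

ε-productions: D → ε
So D is immediately nullable.
C → D: every symbol on the right is nullable, so C is nullable too.
No further non-terminal can be added: every production for the remaining non-terminals contains a terminal or a non-nullable non-terminal.
Nullable = { 'C', 'D' }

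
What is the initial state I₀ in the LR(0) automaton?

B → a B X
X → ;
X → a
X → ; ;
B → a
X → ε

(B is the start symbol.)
First, augment the grammar with B' → B
I₀ = CLOSURE({ [B' → . B] }):
  [B' → . B] has the dot before B: add [B → . a B X], [B → . a]
No further items can be added.

I₀ = { [B → . a B X], [B → . a], [B' → . B] }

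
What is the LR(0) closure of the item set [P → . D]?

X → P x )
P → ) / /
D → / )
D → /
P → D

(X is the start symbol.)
{ [D → . / )], [D → . /], [P → . D] }

Start with: [P → . D]
  [P → . D] has the dot before D: add [D → . / )], [D → . /]
No further items can be added.

CLOSURE = { [D → . / )], [D → . /], [P → . D] }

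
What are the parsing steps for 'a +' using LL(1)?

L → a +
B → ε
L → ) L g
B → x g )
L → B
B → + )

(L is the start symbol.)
LL(1) parsing maintains a stack (initially the start symbol over $) and the input. At each step: if the stack top is a terminal, match it against the current input token; if it is a non-terminal N, replace it with the RHS of M[N, lookahead] (the unique production whose predict set contains the lookahead).

Stack is shown with the top on the left.

Stack  Input  Action
--------------------
L $    a + $  output L → a +
a + $  a + $  match 'a'
+ $    + $    match '+'
$      $      accept

The string is accepted.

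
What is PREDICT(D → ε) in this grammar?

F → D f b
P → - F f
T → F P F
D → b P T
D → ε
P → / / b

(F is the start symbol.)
{ 'f' }

PREDICT(D → ε) = (FIRST(RHS) \ {ε}) ∪ (FOLLOW(D) if ε ∈ FIRST(RHS), i.e. RHS ⇒* ε)
The right-hand side is ε (FIRST(ε) = { ε }), so the predict set is FOLLOW(D) = { 'f' }
PREDICT(D → ε) = { 'f' }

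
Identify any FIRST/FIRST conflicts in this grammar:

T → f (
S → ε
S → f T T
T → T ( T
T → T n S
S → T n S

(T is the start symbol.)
Yes. T → f '(' / T → T '(' T on { 'f' }; T → f '(' / T → T n S on { 'f' }; T → T '(' T / T → T n S on { 'f' }; S → f T T / S → T n S on { 'f' }

FIRST sets of the non-terminals at (or reachable through a nullable prefix from) the front of some alternative:
  FIRST(T) = { 'f' }

Productions for T:
  T → f (: FIRST = { 'f' }
  T → T ( T: FIRST = { 'f' }
  T → T n S: FIRST = { 'f' }
Productions for S:
  S → ε: FIRST = { ε }
  S → f T T: FIRST = { 'f' }
  S → T n S: FIRST = { 'f' }

Conflict for T: T → f ( and T → T ( T
  Overlap: { 'f' }
Conflict for T: T → f ( and T → T n S
  Overlap: { 'f' }
Conflict for T: T → T ( T and T → T n S
  Overlap: { 'f' }
Conflict for S: S → f T T and S → T n S
  Overlap: { 'f' }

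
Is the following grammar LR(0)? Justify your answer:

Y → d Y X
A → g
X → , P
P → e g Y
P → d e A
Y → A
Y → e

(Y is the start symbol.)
Yes, the grammar is LR(0)

Augment with Y' → Y and build the canonical LR(0) collection (I0 = CLOSURE({[Y' → . Y]}), then GOTO on every symbol after a dot until no new states appear). It has 16 states:
  I0: { [A → . g], [Y → . A], [Y → . d Y X], [Y → . e], [Y' → . Y] }  — shift
  I1: { [Y → A .] }  — reduce
  I2: { [Y' → Y .] }  — accept
  I3: { [A → . g], [Y → . A], [Y → . d Y X], [Y → . e], [Y → d . Y X] }  — shift
  I4: { [Y → e .] }  — reduce
  I5: { [A → g .] }  — reduce
  I6: { [X → . , P], [Y → d Y . X] }  — shift
  I7: { [P → . d e A], [P → . e g Y], [X → , . P] }  — shift
  I8: { [Y → d Y X .] }  — reduce
  I9: { [X → , P .] }  — reduce
  I10: { [P → d . e A] }  — shift
  I11: { [P → e . g Y] }  — shift
  I12: { [A → . g], [P → e g . Y], [Y → . A], [Y → . d Y X], [Y → . e] }  — shift
  I13: { [P → e g Y .] }  — reduce
  I14: { [A → . g], [P → d e . A] }  — shift
  I15: { [P → d e A .] }  — reduce

Every state is either a pure shift/goto state or contains exactly one complete item and nothing to shift — no conflicts. The grammar is LR(0).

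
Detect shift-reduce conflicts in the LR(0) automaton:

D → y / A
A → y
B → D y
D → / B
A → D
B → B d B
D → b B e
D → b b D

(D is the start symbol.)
Augment with D' → D and build the canonical LR(0) collection (I0 = CLOSURE({[D' → . D]}), then GOTO on every symbol after a dot until no new states appear). It has 18 states:
  I0: { [D → . / B], [D → . b B e], [D → . b b D], [D → . y / A], [D' → . D] }  — shift
  I1: { [B → . B d B], [B → . D y], [D → . / B], [D → . b B e], [D → . b b D], [D → . y / A], [D → / . B] }  — shift
  I2: { [D' → D .] }  — accept
  I3: { [B → . B d B], [B → . D y], [D → . / B], [D → . b B e], [D → . b b D], [D → . y / A], [D → b . B e], [D → b . b D] }  — shift
  I4: { [D → y . / A] }  — shift
  I5: { [A → . D], [A → . y], [D → . / B], [D → . b B e], [D → . b b D], [D → . y / A], [D → y / . A] }  — shift
  I6: { [D → y / A .] }  — reduce
  I7: { [A → D .] }  — reduce
  I8: { [A → y .], [D → y . / A] }  — shift, reduce
  I9: { [B → B . d B], [D → b B . e] }  — shift
  I10: { [B → D . y] }  — shift
  I11: { [B → . B d B], [B → . D y], [D → . / B], [D → . b B e], [D → . b b D], [D → . y / A], [D → b . B e], [D → b . b D], [D → b b . D] }  — shift
  I12: { [B → D . y], [D → b b D .] }  — shift, reduce
  I13: { [B → D y .] }  — reduce
  I14: { [B → . B d B], [B → . D y], [B → B d . B], [D → . / B], [D → . b B e], [D → . b b D], [D → . y / A] }  — shift
  I15: { [D → b B e .] }  — reduce
  I16: { [B → B . d B], [B → B d B .] }  — shift, reduce
  I17: { [B → B . d B], [D → / B .] }  — shift, reduce

I8 contains reduce item [A → y .] and shift item [D → y . / A] — shift-reduce conflict.
I12 contains reduce item [D → b b D .] and shift item [B → D . y] — shift-reduce conflict.
I16 contains reduce item [B → B d B .] and shift item [B → B . d B] — shift-reduce conflict.
I17 contains reduce item [D → / B .] and shift item [B → B . d B] — shift-reduce conflict.

Answer: Yes — I8: [A → y .] vs [D → y . / A]; I12: [D → b b D .] vs [B → D . y]; I16: [B → B d B .] vs [B → B . d B]; I17: [D → / B .] vs [B → B . d B]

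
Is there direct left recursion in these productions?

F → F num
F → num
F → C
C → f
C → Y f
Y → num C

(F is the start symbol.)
Yes, F is left-recursive

Direct left recursion occurs when N → N α for some non-terminal N (the right-hand side begins with the left-hand side itself).

F → F num: LEFT RECURSIVE (starts with F)
F → num: starts with num
F → C: starts with C
C → f: starts with f
C → Y f: starts with Y
Y → num C: starts with num

The grammar has direct left recursion on: F.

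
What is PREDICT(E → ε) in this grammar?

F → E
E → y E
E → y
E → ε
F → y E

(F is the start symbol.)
PREDICT(E → ε) = (FIRST(RHS) \ {ε}) ∪ (FOLLOW(E) if ε ∈ FIRST(RHS), i.e. RHS ⇒* ε)
The right-hand side is ε (FIRST(ε) = { ε }), so the predict set is FOLLOW(E) = { $ }
PREDICT(E → ε) = { $ }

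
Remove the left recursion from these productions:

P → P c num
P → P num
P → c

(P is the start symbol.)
P → c P'
P' → c num P'
P' → num P'
P' → ε

P is directly left-recursive. The standard transformation for
  A → A α₁ | ... | A α_m | β₁ | ... | β_n
is
  A  → β₁ A' | ... | β_n A'
  A' → α₁ A' | ... | α_m A' | ε

P → c becomes P → c P'
P → P c num becomes P' → c num P'
P → P num becomes P' → num P'
Add P' → ε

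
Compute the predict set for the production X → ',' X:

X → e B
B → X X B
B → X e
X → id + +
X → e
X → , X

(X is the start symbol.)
PREDICT(X → ',' X) = (FIRST(RHS) \ {ε}) ∪ (FOLLOW(X) if ε ∈ FIRST(RHS), i.e. RHS ⇒* ε)
FIRST(',' X) = { ',' }
ε ∉ FIRST(',' X), so FOLLOW(X) is not added.
PREDICT(X → ',' X) = { ',' }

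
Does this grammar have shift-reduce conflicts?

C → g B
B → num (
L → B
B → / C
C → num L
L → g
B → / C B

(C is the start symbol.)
Yes — I10: [B → / C .] vs [B → . / C]

A shift-reduce conflict occurs when an LR(0) state has both:
  - a complete (reduce) item [A → α .] (dot at the end), and
  - a shift item [B → β . c γ] (dot before a terminal).

Augment with C' → C and build the canonical LR(0) collection (I0 = CLOSURE({[C' → . C]}), then GOTO on every symbol after a dot until no new states appear). It has 13 states:
  I0: { [C → . g B], [C → . num L], [C' → . C] }  — shift
  I1: { [C' → C .] }  — accept
  I2: { [B → . / C B], [B → . / C], [B → . num (], [C → g . B] }  — shift
  I3: { [B → . / C B], [B → . / C], [B → . num (], [C → num . L], [L → . B], [L → . g] }  — shift
  I4: { [B → / . C B], [B → / . C], [C → . g B], [C → . num L] }  — shift
  I5: { [L → B .] }  — reduce
  I6: { [C → num L .] }  — reduce
  I7: { [L → g .] }  — reduce
  I8: { [B → num . (] }  — shift
  I9: { [B → num ( .] }  — reduce
  I10: { [B → . / C B], [B → . / C], [B → . num (], [B → / C . B], [B → / C .] }  — shift, reduce
  I11: { [B → / C B .] }  — reduce
  I12: { [C → g B .] }  — reduce

I10 contains reduce item [B → / C .] and shift items [B → . / C], [B → . / C B], [B → . num (] — shift-reduce conflict.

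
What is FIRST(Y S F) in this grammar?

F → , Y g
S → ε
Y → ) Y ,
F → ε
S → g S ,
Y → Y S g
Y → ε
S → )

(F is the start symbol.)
{ ')', ',', 'g', ε }

FIRST sets of the non-terminals involved (from the grammar, by fixed-point iteration):
  FIRST(Y) = { ')', 'g', ε }
  FIRST(S) = { ')', 'g', ε }
  FIRST(F) = { ',', ε }

To compute FIRST(Y S F), process the symbols left to right:
Symbol Y is a non-terminal. Add FIRST(Y) \ {ε} = { ')', 'g' }
Y is nullable (ε ∈ FIRST(Y)), continue to the next symbol.
Symbol S is a non-terminal. Add FIRST(S) \ {ε} = { ')', 'g' }
S is nullable (ε ∈ FIRST(S)), continue to the next symbol.
Symbol F is a non-terminal. Add FIRST(F) \ {ε} = { ',' }
F is nullable (ε ∈ FIRST(F)), continue to the next symbol.
All symbols are nullable, so ε is in the result.
FIRST(Y S F) = { ')', ',', 'g', ε }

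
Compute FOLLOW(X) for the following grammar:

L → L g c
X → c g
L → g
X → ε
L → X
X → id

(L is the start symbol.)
{ $, 'g' }

In L → X: X is at the end, add FOLLOW(L)

The FOLLOW sets referred to above (computed the same way, to a fixed point):
  FOLLOW(L) = { $, 'g' }

Taking the union: FOLLOW(X) = { $, 'g' }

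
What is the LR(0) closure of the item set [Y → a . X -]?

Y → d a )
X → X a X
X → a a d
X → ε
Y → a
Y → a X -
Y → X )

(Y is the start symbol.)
To compute CLOSURE, for each item [A → α.Bβ] where B is a non-terminal, add [B → .γ] for all productions B → γ; repeat for the newly added items until nothing changes.

Start with: [Y → a . X -]
  [Y → a . X -] has the dot before X: add [X → . X a X], [X → . a a d], [X → .]
No further items can be added.

CLOSURE = { [X → . X a X], [X → . a a d], [X → .], [Y → a . X -] }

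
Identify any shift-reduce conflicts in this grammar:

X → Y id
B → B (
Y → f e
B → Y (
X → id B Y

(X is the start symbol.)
No shift-reduce conflicts

Augment with X' → X and build the canonical LR(0) collection (I0 = CLOSURE({[X' → . X]}), then GOTO on every symbol after a dot until no new states appear). It has 12 states:
  I0: { [X → . Y id], [X → . id B Y], [X' → . X], [Y → . f e] }  — shift
  I1: { [X' → X .] }  — accept
  I2: { [X → Y . id] }  — shift
  I3: { [Y → f . e] }  — shift
  I4: { [B → . B (], [B → . Y (], [X → id . B Y], [Y → . f e] }  — shift
  I5: { [B → B . (], [X → id B . Y], [Y → . f e] }  — shift
  I6: { [B → Y . (] }  — shift
  I7: { [B → Y ( .] }  — reduce
  I8: { [B → B ( .] }  — reduce
  I9: { [X → id B Y .] }  — reduce
  I10: { [Y → f e .] }  — reduce
  I11: { [X → Y id .] }  — reduce

No state contains both a complete item and a shift item.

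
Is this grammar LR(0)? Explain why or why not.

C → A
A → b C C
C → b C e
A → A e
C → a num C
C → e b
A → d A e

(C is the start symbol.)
No. Shift-reduce conflict between [C → A .] and [A → A . e]

Augment with C' → C and build the canonical LR(0) collection (I0 = CLOSURE({[C' → . C]}), then GOTO on every symbol after a dot until no new states appear). It has 18 states:
  I0: { [A → . A e], [A → . b C C], [A → . d A e], [C → . A], [C → . a num C], [C → . b C e], [C → . e b], [C' → . C] }  — shift
  I1: { [A → A . e], [C → A .] }  — shift, reduce
  I2: { [C' → C .] }  — accept
  I3: { [C → a . num C] }  — shift
  I4: { [A → . A e], [A → . b C C], [A → . d A e], [A → b . C C], [C → . A], [C → . a num C], [C → . b C e], [C → . e b], [C → b . C e] }  — shift
  I5: { [A → . A e], [A → . b C C], [A → . d A e], [A → d . A e] }  — shift
  I6: { [C → e . b] }  — shift
  I7: { [C → e b .] }  — reduce
  I8: { [A → A . e], [A → d A . e] }  — shift
  I9: { [A → . A e], [A → . b C C], [A → . d A e], [A → b . C C], [C → . A], [C → . a num C], [C → . b C e], [C → . e b] }  — shift
  I10: { [A → . A e], [A → . b C C], [A → . d A e], [A → b C . C], [C → . A], [C → . a num C], [C → . b C e], [C → . e b] }  — shift
  I11: { [A → b C C .] }  — reduce
  I12: { [A → A e .], [A → d A e .] }  — 2 reduces
  I13: { [A → . A e], [A → . b C C], [A → . d A e], [A → b C . C], [C → . A], [C → . a num C], [C → . b C e], [C → . e b], [C → b C . e] }  — shift
  I14: { [C → b C e .], [C → e . b] }  — shift, reduce
  I15: { [A → . A e], [A → . b C C], [A → . d A e], [C → . A], [C → . a num C], [C → . b C e], [C → . e b], [C → a num . C] }  — shift
  I16: { [C → a num C .] }  — reduce
  I17: { [A → A e .] }  — reduce

Conflict in state I1:
  Shift-reduce conflict between [C → A .] and [A → A . e]
So the grammar is NOT LR(0).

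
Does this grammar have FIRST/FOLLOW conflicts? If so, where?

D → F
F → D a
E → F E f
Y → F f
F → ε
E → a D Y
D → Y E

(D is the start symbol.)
Yes. D → Y E with FOLLOW(D) on { 'a', 'f' }; F → D a with FOLLOW(F) on { 'a', 'f' }

Nullable non-terminals: D, F.
FIRST sets used below: FIRST(F) = { 'a', 'f', ε }, FIRST(Y) = { 'a', 'f' }, FIRST(D) = { 'a', 'f', ε }

D: nullable alternative(s) D → F; FOLLOW(D) = { $, 'a', 'f' }
  D → F: FIRST \ {ε} = { 'a', 'f' } — this is the only nullable alternative, skip
  D → Y E: FIRST \ {ε} = { 'a', 'f' } — overlaps FOLLOW(D) on { 'a', 'f' }: CONFLICT

F: nullable alternative(s) F → ε; FOLLOW(F) = { $, 'a', 'f' }
  F → D a: FIRST \ {ε} = { 'a', 'f' } — overlaps FOLLOW(F) on { 'a', 'f' }: CONFLICT
  F → ε: FIRST \ {ε} = { } — this is the only nullable alternative, skip

E, Y have no nullable alternative, so no FIRST/FOLLOW check is needed there.

So the grammar has 2 FIRST/FOLLOW conflicts (marked CONFLICT above).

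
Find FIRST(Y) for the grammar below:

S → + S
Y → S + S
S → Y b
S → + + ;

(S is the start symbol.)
{ '+' }

To compute FIRST(Y), examine every production with Y on the left-hand side, reading each right-hand side left to right until a non-nullable symbol is reached.

FIRST sets of the other non-terminals involved (by the same procedure, iterated to a fixed point):
  FIRST(S) = { '+' }

From Y → S + S:
  - S is a non-terminal: add FIRST(S) \ {ε} = { '+' }
    S is not nullable, so stop

Collecting: FIRST(Y) = { '+' }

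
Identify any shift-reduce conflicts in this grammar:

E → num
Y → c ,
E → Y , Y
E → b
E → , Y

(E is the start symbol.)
Augment with E' → E and build the canonical LR(0) collection (I0 = CLOSURE({[E' → . E]}), then GOTO on every symbol after a dot until no new states appear). It has 11 states:
  I0: { [E → . , Y], [E → . Y , Y], [E → . b], [E → . num], [E' → . E], [Y → . c ,] }  — shift
  I1: { [E → , . Y], [Y → . c ,] }  — shift
  I2: { [E' → E .] }  — accept
  I3: { [E → Y . , Y] }  — shift
  I4: { [E → b .] }  — reduce
  I5: { [Y → c . ,] }  — shift
  I6: { [E → num .] }  — reduce
  I7: { [Y → c , .] }  — reduce
  I8: { [E → Y , . Y], [Y → . c ,] }  — shift
  I9: { [E → Y , Y .] }  — reduce
  I10: { [E → , Y .] }  — reduce

No state contains both a complete item and a shift item.

Answer: No shift-reduce conflicts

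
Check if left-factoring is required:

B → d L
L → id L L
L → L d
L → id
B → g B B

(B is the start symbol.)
Yes, L has productions with common prefix 'id'

Left-factoring is needed when two productions for the same non-terminal
share a common prefix on the right-hand side.

Productions for B:
  B → d L
  B → g B B
Productions for L:
  L → id L L
  L → L d
  L → id

Found common prefix 'id' in productions for L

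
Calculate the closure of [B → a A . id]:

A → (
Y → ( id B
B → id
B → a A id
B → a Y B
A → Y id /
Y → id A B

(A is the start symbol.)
To compute CLOSURE, for each item [A → α.Bβ] where B is a non-terminal, add [B → .γ] for all productions B → γ; repeat for the newly added items until nothing changes.

Start with: [B → a A . id]
The dot precedes the terminal id, so nothing is added.

CLOSURE = { [B → a A . id] }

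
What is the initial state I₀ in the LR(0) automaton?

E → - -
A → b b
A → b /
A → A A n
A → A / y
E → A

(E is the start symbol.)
{ [A → . A / y], [A → . A A n], [A → . b /], [A → . b b], [E → . - -], [E → . A], [E' → . E] }

First, augment the grammar with E' → E
I₀ = CLOSURE({ [E' → . E] }):
  [E' → . E] has the dot before E: add [E → . - -], [E → . A]
  [E → . A] has the dot before A: add [A → . b b], [A → . b /], [A → . A A n], [A → . A / y]
No further items can be added.

I₀ = { [A → . A / y], [A → . A A n], [A → . b /], [A → . b b], [E → . - -], [E → . A], [E' → . E] }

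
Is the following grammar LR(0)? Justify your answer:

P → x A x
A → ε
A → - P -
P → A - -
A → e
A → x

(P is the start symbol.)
No. Shift-reduce conflict between [A → .] and [A → . - P -]

A grammar is LR(0) if no state in the canonical LR(0) collection has:
  - both a shift item (dot before a terminal) and a complete item (shift-reduce conflict), or
  - two or more complete items (reduce-reduce conflict; the accept item [P' → P .] counts as a complete item here).

Augment with P' → P and build the canonical LR(0) collection (I0 = CLOSURE({[P' → . P]}), then GOTO on every symbol after a dot until no new states appear). It has 13 states:
  I0: { [A → . - P -], [A → . e], [A → . x], [A → .], [P → . A - -], [P → . x A x], [P' → . P] }  — shift, reduce
  I1: { [A → - . P -], [A → . - P -], [A → . e], [A → . x], [A → .], [P → . A - -], [P → . x A x] }  — shift, reduce
  I2: { [P → A . - -] }  — shift
  I3: { [P' → P .] }  — accept
  I4: { [A → e .] }  — reduce
  I5: { [A → . - P -], [A → . e], [A → . x], [A → .], [A → x .], [P → x . A x] }  — shift, 2 reduces
  I6: { [P → x A . x] }  — shift
  I7: { [A → x .] }  — reduce
  I8: { [P → x A x .] }  — reduce
  I9: { [P → A - . -] }  — shift
  I10: { [P → A - - .] }  — reduce
  I11: { [A → - P . -] }  — shift
  I12: { [A → - P - .] }  — reduce

Conflict in state I0:
  Shift-reduce conflict between [A → .] and [A → . - P -]
So the grammar is NOT LR(0).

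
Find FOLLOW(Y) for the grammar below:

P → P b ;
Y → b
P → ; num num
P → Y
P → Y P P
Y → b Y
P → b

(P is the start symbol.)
{ $, ';', 'b' }

To compute FOLLOW(Y), find every occurrence of Y on a right-hand side N → α Y β: add FIRST(β) \ {ε}, and if β is empty or nullable also add FOLLOW(N). Iterate to a fixed point.

In P → Y: Y is at the end, add FOLLOW(P)
In P → Y P P: Y is followed by P P, add FIRST(P P) \ {ε} = { ';', 'b' }
In Y → b Y: Y is at the end; this adds FOLLOW(Y) to itself — nothing new

The FOLLOW sets referred to above (computed the same way, to a fixed point):
  FOLLOW(P) = { $, ';', 'b' }

Taking the union: FOLLOW(Y) = { $, ';', 'b' }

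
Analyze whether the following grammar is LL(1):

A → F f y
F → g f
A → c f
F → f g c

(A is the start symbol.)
Yes, the grammar is LL(1).

A grammar is LL(1) if for each non-terminal N with multiple productions, the predict sets of those productions are pairwise disjoint, where PREDICT(N → α) = (FIRST(α) \ {ε}) ∪ (FOLLOW(N) if α ⇒* ε).

Relevant sets:
  FIRST(F) = { 'f', 'g' }

For A:
  PREDICT(A → F f y) = { 'f', 'g' }
  PREDICT(A → c f) = { 'c' }
For F:
  PREDICT(F → g f) = { 'g' }
  PREDICT(F → f g c) = { 'f' }

All predict sets are disjoint. The grammar IS LL(1).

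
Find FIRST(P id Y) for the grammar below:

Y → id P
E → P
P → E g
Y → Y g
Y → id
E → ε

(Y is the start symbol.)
FIRST sets of the non-terminals involved (from the grammar, by fixed-point iteration):
  FIRST(P) = { 'g' }

To compute FIRST(P id Y), process the symbols left to right:
Symbol P is a non-terminal. Add FIRST(P) \ {ε} = { 'g' }
P is not nullable (ε ∉ FIRST(P)), so stop here.
FIRST(P id Y) = { 'g' }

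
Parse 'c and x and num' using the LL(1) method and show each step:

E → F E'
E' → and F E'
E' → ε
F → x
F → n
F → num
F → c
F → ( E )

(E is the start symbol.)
LL(1) parsing maintains a stack (initially the start symbol over $) and the input. At each step: if the stack top is a terminal, match it against the current input token; if it is a non-terminal N, replace it with the RHS of M[N, lookahead] (the unique production whose predict set contains the lookahead).

Stack is shown with the top on the left.

Stack       Input              Action
-------------------------------------
E $         c and x and num $  output E → F E'
F E' $      c and x and num $  output F → c
c E' $      c and x and num $  match 'c'
E' $        and x and num $    output E' → and F E'
and F E' $  and x and num $    match 'and'
F E' $      x and num $        output F → x
x E' $      x and num $        match 'x'
E' $        and num $          output E' → and F E'
and F E' $  and num $          match 'and'
F E' $      num $              output F → num
num E' $    num $              match 'num'
E' $        $                  output E' → ε
$           $                  accept

The string is accepted.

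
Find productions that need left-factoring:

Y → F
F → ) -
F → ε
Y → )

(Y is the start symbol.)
No, left-factoring is not needed

Left-factoring is needed when two productions for the same non-terminal
share a common prefix on the right-hand side.

Productions for Y:
  Y → F
  Y → )
Productions for F:
  F → ) -
  F → ε

No common prefixes found.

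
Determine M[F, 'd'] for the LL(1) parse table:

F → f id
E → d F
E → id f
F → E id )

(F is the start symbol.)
To find M[F, 'd'], we find productions for F where 'd' is in the predict set (PREDICT(N → α) = (FIRST(α) \ {ε}) ∪ (FOLLOW(N) if α ⇒* ε)).

Relevant sets:
  FIRST(E) = { 'd', 'id' }

F → f id: PREDICT = { 'f' }
F → E id ): PREDICT = { 'd', 'id' }
  'd' is in predict set, so this production goes in M[F, 'd']

M[F, 'd'] = F → E id )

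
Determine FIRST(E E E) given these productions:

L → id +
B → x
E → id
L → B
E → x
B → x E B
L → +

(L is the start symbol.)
FIRST sets of the non-terminals involved (from the grammar, by fixed-point iteration):
  FIRST(E) = { 'id', 'x' }

To compute FIRST(E E E), process the symbols left to right:
Symbol E is a non-terminal. Add FIRST(E) \ {ε} = { 'id', 'x' }
E is not nullable (ε ∉ FIRST(E)), so stop here.
FIRST(E E E) = { 'id', 'x' }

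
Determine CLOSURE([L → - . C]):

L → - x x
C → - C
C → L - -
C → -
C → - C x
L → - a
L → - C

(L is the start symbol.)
{ [C → . - C x], [C → . - C], [C → . -], [C → . L - -], [L → - . C], [L → . - C], [L → . - a], [L → . - x x] }

Start with: [L → - . C]
  [L → - . C] has the dot before C: add [C → . - C], [C → . L - -], [C → . -], [C → . - C x]
  [C → . L - -] has the dot before L: add [L → . - x x], [L → . - a], [L → . - C]
No further items can be added.

CLOSURE = { [C → . - C x], [C → . - C], [C → . -], [C → . L - -], [L → - . C], [L → . - C], [L → . - a], [L → . - x x] }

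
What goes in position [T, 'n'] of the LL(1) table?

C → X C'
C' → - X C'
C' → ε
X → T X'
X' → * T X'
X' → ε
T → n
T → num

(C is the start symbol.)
T → n

To find M[T, 'n'], we find productions for T where 'n' is in the predict set (PREDICT(N → α) = (FIRST(α) \ {ε}) ∪ (FOLLOW(N) if α ⇒* ε)).

T → n: PREDICT = { 'n' }
  'n' is in predict set, so this production goes in M[T, 'n']
T → num: PREDICT = { 'num' }

M[T, 'n'] = T → n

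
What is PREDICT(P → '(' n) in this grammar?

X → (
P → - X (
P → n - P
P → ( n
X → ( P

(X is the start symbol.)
{ '(' }

PREDICT(P → '(' n) = (FIRST(RHS) \ {ε}) ∪ (FOLLOW(P) if ε ∈ FIRST(RHS), i.e. RHS ⇒* ε)
FIRST('(' n) = { '(' }
ε ∉ FIRST('(' n), so FOLLOW(P) is not added.
PREDICT(P → '(' n) = { '(' }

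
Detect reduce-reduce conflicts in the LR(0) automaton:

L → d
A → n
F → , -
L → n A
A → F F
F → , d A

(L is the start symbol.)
No reduce-reduce conflicts

A reduce-reduce conflict occurs when an LR(0) state has two complete items [A → α .] and [B → β .] — both call for a reduction, and with no lookahead the parser cannot choose between them.

Augment with L' → L and build the canonical LR(0) collection (I0 = CLOSURE({[L' → . L]}), then GOTO on every symbol after a dot until no new states appear). It has 12 states:
  I0: { [L → . d], [L → . n A], [L' → . L] }  — shift
  I1: { [L' → L .] }  — accept
  I2: { [L → d .] }  — reduce
  I3: { [A → . F F], [A → . n], [F → . , -], [F → . , d A], [L → n . A] }  — shift
  I4: { [F → , . -], [F → , . d A] }  — shift
  I5: { [L → n A .] }  — reduce
  I6: { [A → F . F], [F → . , -], [F → . , d A] }  — shift
  I7: { [A → n .] }  — reduce
  I8: { [A → F F .] }  — reduce
  I9: { [F → , - .] }  — reduce
  I10: { [A → . F F], [A → . n], [F → , d . A], [F → . , -], [F → . , d A] }  — shift
  I11: { [F → , d A .] }  — reduce

No state contains more than one complete item.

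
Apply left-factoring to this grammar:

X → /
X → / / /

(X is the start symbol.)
X → / X'
X' → ε
X' → / /

Left-factoring transforms A → αβ₁ | αβ₂ into A → αA' and A' → β₁ | β₂
(α is the longest common prefix among the alternatives). Repeat until
no nonterminal has two alternatives with a common prefix.

Round 1: X has alternatives sharing prefix '/'. Introduce X': X → / X'
  Add: X' → ε
  Add: X' → / /

No remaining common prefixes — done.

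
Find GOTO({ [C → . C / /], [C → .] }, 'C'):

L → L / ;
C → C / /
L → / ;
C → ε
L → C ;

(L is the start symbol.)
GOTO(I, 'C') = CLOSURE({ [A → αX.β] : [A → α.Xβ] ∈ I, X = 'C' })

Items with dot before 'C', with the dot advanced:
  [C → . C / /] → [C → C . / /]
Closure adds nothing (no advanced item has the dot before a non-terminal).

GOTO = { [C → C . / /] }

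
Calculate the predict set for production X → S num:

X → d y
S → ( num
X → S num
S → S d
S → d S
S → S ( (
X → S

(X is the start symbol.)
{ '(', 'd' }

PREDICT(X → S num) = (FIRST(RHS) \ {ε}) ∪ (FOLLOW(X) if ε ∈ FIRST(RHS), i.e. RHS ⇒* ε)
FIRST(S) = { '(', 'd' }
FIRST(S num) = { '(', 'd' }
ε ∉ FIRST(S num), so FOLLOW(X) is not added.
PREDICT(X → S num) = { '(', 'd' }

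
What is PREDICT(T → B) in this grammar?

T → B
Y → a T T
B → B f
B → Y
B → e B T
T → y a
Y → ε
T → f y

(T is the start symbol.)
PREDICT(T → B) = (FIRST(RHS) \ {ε}) ∪ (FOLLOW(T) if ε ∈ FIRST(RHS), i.e. RHS ⇒* ε)
FIRST(B) = { 'a', 'e', 'f', ε }
FIRST(B) = { 'a', 'e', 'f', ε }
ε ∈ FIRST(B) (the right-hand side is nullable), so add FOLLOW(T) = { $, 'a', 'e', 'f', 'y' }
PREDICT(T → B) = { $, 'a', 'e', 'f', 'y' }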